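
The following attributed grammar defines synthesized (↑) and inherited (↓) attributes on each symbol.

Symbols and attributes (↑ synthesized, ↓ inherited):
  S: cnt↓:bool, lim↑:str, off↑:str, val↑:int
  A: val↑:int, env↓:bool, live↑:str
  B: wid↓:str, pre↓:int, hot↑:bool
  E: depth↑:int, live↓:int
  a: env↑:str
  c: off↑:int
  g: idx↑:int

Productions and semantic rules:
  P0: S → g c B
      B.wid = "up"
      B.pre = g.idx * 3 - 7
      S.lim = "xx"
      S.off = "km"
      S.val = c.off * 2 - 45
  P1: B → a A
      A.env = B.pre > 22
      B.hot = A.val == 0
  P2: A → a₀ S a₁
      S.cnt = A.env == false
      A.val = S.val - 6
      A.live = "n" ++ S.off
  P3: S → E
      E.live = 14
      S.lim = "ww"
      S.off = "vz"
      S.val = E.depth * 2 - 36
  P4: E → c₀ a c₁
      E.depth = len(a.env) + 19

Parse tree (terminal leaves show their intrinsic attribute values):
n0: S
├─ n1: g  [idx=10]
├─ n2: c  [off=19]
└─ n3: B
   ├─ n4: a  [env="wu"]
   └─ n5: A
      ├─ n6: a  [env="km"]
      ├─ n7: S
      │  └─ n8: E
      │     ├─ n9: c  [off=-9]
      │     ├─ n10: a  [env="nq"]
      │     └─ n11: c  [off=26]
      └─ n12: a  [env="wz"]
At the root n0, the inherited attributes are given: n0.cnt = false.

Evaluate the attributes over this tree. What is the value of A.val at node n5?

1. n0.cnt = false  [given at root]
2. n1.idx = 10  [terminal]
3. n2.off = 19  [terminal]
4. n3.wid = "up"  ["up"]
5. n3.pre = 23  [g.idx * 3 - 7]
6. n4.env = "wu"  [terminal]
7. n5.env = true  [B.pre > 22]
8. n6.env = "km"  [terminal]
9. n7.cnt = false  [A.env == false]
10. n8.live = 14  [14]
11. n9.off = -9  [terminal]
12. n10.env = "nq"  [terminal]
13. n11.off = 26  [terminal]
14. n8.depth = 21  [len(a.env) + 19]
15. n7.lim = "ww"  ["ww"]
16. n7.off = "vz"  ["vz"]
17. n7.val = 6  [E.depth * 2 - 36]
18. n12.env = "wz"  [terminal]
19. n5.val = 0  [S.val - 6]
20. n5.live = "nvz"  ["n" ++ S.off]
21. n3.hot = true  [A.val == 0]
22. n0.lim = "xx"  ["xx"]
23. n0.off = "km"  ["km"]
24. n0.val = -7  [c.off * 2 - 45]

0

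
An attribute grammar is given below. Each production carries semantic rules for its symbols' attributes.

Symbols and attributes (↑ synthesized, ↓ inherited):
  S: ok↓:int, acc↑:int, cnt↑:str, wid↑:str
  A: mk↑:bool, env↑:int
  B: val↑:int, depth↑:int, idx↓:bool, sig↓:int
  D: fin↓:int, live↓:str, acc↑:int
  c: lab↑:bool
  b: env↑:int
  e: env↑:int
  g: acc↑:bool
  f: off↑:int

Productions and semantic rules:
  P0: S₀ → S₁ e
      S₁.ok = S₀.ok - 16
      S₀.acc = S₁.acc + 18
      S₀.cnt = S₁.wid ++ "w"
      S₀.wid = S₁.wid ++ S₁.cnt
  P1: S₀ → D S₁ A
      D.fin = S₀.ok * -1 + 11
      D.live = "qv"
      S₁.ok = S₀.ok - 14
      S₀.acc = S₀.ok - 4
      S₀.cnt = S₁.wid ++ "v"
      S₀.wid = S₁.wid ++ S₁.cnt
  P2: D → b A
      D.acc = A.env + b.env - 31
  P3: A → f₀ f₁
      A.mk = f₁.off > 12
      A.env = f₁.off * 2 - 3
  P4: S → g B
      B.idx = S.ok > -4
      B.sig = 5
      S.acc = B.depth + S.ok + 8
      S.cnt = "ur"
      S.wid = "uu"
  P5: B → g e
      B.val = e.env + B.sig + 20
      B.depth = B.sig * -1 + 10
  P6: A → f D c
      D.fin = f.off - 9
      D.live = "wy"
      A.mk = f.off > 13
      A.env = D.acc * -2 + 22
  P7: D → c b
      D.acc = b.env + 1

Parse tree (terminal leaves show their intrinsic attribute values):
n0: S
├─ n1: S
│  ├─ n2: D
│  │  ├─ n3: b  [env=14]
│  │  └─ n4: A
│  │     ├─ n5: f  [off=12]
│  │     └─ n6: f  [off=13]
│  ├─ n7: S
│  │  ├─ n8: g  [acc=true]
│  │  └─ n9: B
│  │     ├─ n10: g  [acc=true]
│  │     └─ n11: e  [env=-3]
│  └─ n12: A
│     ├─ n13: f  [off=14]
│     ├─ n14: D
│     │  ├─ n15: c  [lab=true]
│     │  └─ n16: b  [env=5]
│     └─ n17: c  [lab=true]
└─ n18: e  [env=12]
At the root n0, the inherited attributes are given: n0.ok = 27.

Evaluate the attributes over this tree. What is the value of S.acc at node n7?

1. n0.ok = 27  [given at root]
2. n1.ok = 11  [S₀.ok - 16]
3. n2.fin = 0  [S₀.ok * -1 + 11]
4. n2.live = "qv"  ["qv"]
5. n3.env = 14  [terminal]
6. n5.off = 12  [terminal]
7. n6.off = 13  [terminal]
8. n4.mk = true  [f₁.off > 12]
9. n4.env = 23  [f₁.off * 2 - 3]
10. n2.acc = 6  [A.env + b.env - 31]
11. n7.ok = -3  [S₀.ok - 14]
12. n8.acc = true  [terminal]
13. n9.idx = true  [S.ok > -4]
14. n9.sig = 5  [5]
15. n10.acc = true  [terminal]
16. n11.env = -3  [terminal]
17. n9.val = 22  [e.env + B.sig + 20]
18. n9.depth = 5  [B.sig * -1 + 10]
19. n7.acc = 10  [B.depth + S.ok + 8]
20. n7.cnt = "ur"  ["ur"]
21. n7.wid = "uu"  ["uu"]
22. n13.off = 14  [terminal]
23. n14.fin = 5  [f.off - 9]
24. n14.live = "wy"  ["wy"]
25. n15.lab = true  [terminal]
26. n16.env = 5  [terminal]
27. n14.acc = 6  [b.env + 1]
28. n17.lab = true  [terminal]
29. n12.mk = true  [f.off > 13]
30. n12.env = 10  [D.acc * -2 + 22]
31. n1.acc = 7  [S₀.ok - 4]
32. n1.cnt = "uuv"  [S₁.wid ++ "v"]
33. n1.wid = "uuur"  [S₁.wid ++ S₁.cnt]
34. n18.env = 12  [terminal]
35. n0.acc = 25  [S₁.acc + 18]
36. n0.cnt = "uuurw"  [S₁.wid ++ "w"]
37. n0.wid = "uuuruuv"  [S₁.wid ++ S₁.cnt]

10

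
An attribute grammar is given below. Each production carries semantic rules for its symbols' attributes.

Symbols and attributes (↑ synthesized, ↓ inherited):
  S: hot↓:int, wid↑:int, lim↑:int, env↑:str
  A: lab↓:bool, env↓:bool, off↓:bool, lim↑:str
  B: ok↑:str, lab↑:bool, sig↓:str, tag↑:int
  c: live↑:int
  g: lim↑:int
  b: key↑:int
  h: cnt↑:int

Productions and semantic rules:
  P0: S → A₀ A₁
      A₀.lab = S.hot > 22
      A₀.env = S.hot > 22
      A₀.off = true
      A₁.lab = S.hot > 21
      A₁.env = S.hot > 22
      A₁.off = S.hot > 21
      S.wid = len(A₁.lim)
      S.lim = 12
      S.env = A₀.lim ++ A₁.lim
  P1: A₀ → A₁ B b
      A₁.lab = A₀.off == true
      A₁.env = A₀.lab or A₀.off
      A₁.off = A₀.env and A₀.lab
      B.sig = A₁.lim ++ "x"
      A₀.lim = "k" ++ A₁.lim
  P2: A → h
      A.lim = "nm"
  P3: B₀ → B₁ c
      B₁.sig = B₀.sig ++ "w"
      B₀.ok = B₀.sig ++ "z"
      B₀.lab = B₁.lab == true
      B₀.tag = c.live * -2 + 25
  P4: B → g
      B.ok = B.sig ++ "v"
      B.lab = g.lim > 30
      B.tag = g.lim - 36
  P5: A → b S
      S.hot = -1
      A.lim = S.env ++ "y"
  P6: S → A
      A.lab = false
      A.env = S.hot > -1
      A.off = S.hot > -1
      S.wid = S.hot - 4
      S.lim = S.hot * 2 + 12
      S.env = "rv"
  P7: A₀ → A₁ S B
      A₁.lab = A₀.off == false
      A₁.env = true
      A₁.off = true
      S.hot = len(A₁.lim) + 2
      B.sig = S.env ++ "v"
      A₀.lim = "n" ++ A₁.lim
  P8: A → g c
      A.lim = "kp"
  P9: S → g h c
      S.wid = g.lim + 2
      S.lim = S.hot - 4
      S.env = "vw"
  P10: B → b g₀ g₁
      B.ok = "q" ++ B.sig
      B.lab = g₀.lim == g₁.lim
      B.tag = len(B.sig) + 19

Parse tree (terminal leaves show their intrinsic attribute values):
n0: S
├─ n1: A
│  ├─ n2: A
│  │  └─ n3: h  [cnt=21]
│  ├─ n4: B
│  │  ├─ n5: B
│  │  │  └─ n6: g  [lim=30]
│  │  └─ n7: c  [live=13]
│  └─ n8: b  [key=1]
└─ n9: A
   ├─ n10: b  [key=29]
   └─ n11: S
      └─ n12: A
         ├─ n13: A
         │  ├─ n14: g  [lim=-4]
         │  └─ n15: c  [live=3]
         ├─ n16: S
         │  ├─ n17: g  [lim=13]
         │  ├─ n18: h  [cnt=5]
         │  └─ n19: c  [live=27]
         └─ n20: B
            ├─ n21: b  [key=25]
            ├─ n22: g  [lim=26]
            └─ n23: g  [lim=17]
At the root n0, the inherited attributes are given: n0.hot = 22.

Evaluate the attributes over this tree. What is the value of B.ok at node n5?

"nmxwv"

1. n0.hot = 22  [given at root]
2. n1.lab = false  [S.hot > 22]
3. n1.env = false  [S.hot > 22]
4. n1.off = true  [true]
5. n2.lab = true  [A₀.off == true]
6. n2.env = true  [A₀.lab or A₀.off]
7. n2.off = false  [A₀.env and A₀.lab]
8. n3.cnt = 21  [terminal]
9. n2.lim = "nm"  ["nm"]
10. n4.sig = "nmx"  [A₁.lim ++ "x"]
11. n5.sig = "nmxw"  [B₀.sig ++ "w"]
12. n6.lim = 30  [terminal]
13. n5.ok = "nmxwv"  [B.sig ++ "v"]
14. n5.lab = false  [g.lim > 30]
15. n5.tag = -6  [g.lim - 36]
16. n7.live = 13  [terminal]
17. n4.ok = "nmxz"  [B₀.sig ++ "z"]
18. n4.lab = false  [B₁.lab == true]
19. n4.tag = -1  [c.live * -2 + 25]
20. n8.key = 1  [terminal]
21. n1.lim = "knm"  ["k" ++ A₁.lim]
22. n9.lab = true  [S.hot > 21]
23. n9.env = false  [S.hot > 22]
24. n9.off = true  [S.hot > 21]
25. n10.key = 29  [terminal]
26. n11.hot = -1  [-1]
27. n12.lab = false  [false]
28. n12.env = false  [S.hot > -1]
29. n12.off = false  [S.hot > -1]
30. n13.lab = true  [A₀.off == false]
31. n13.env = true  [true]
32. n13.off = true  [true]
33. n14.lim = -4  [terminal]
34. n15.live = 3  [terminal]
35. n13.lim = "kp"  ["kp"]
36. n16.hot = 4  [len(A₁.lim) + 2]
37. n17.lim = 13  [terminal]
38. n18.cnt = 5  [terminal]
39. n19.live = 27  [terminal]
40. n16.wid = 15  [g.lim + 2]
41. n16.lim = 0  [S.hot - 4]
42. n16.env = "vw"  ["vw"]
43. n20.sig = "vwv"  [S.env ++ "v"]
44. n21.key = 25  [terminal]
45. n22.lim = 26  [terminal]
46. n23.lim = 17  [terminal]
47. n20.ok = "qvwv"  ["q" ++ B.sig]
48. n20.lab = false  [g₀.lim == g₁.lim]
49. n20.tag = 22  [len(B.sig) + 19]
50. n12.lim = "nkp"  ["n" ++ A₁.lim]
51. n11.wid = -5  [S.hot - 4]
52. n11.lim = 10  [S.hot * 2 + 12]
53. n11.env = "rv"  ["rv"]
54. n9.lim = "rvy"  [S.env ++ "y"]
55. n0.wid = 3  [len(A₁.lim)]
56. n0.lim = 12  [12]
57. n0.env = "knmrvy"  [A₀.lim ++ A₁.lim]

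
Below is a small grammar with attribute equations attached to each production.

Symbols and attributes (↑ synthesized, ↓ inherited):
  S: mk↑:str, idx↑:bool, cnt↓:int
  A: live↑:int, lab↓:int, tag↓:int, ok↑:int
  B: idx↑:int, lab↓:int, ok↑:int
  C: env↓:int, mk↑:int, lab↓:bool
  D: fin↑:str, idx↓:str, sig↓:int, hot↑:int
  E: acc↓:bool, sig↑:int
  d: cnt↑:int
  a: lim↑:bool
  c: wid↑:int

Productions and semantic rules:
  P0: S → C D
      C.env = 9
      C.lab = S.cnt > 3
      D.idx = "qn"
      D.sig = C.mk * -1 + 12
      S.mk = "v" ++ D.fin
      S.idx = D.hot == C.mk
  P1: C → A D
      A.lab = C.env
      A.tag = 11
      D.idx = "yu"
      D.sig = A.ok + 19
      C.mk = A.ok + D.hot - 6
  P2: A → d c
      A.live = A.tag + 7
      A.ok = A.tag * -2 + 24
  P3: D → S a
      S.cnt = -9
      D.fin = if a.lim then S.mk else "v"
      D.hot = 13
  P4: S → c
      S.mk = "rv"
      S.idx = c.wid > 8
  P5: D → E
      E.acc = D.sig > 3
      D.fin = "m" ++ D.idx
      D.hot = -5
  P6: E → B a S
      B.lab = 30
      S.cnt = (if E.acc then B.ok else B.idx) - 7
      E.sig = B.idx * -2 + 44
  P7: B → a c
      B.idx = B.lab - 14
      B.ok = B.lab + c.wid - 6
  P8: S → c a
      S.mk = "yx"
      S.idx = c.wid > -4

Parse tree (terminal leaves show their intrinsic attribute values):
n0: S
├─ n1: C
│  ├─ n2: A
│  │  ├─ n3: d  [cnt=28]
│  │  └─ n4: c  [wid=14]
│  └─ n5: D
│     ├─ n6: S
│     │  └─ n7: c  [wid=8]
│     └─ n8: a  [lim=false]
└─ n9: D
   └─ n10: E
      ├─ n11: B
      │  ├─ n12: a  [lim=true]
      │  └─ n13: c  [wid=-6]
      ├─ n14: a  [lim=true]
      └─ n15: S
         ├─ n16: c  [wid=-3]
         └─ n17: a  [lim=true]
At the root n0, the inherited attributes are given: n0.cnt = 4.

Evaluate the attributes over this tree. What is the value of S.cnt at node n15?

9

1. n0.cnt = 4  [given at root]
2. n1.env = 9  [9]
3. n1.lab = true  [S.cnt > 3]
4. n2.lab = 9  [C.env]
5. n2.tag = 11  [11]
6. n3.cnt = 28  [terminal]
7. n4.wid = 14  [terminal]
8. n2.live = 18  [A.tag + 7]
9. n2.ok = 2  [A.tag * -2 + 24]
10. n5.idx = "yu"  ["yu"]
11. n5.sig = 21  [A.ok + 19]
12. n6.cnt = -9  [-9]
13. n7.wid = 8  [terminal]
14. n6.mk = "rv"  ["rv"]
15. n6.idx = false  [c.wid > 8]
16. n8.lim = false  [terminal]
17. n5.fin = "v"  [if a.lim then S.mk else "v"]
18. n5.hot = 13  [13]
19. n1.mk = 9  [A.ok + D.hot - 6]
20. n9.idx = "qn"  ["qn"]
21. n9.sig = 3  [C.mk * -1 + 12]
22. n10.acc = false  [D.sig > 3]
23. n11.lab = 30  [30]
24. n12.lim = true  [terminal]
25. n13.wid = -6  [terminal]
26. n11.idx = 16  [B.lab - 14]
27. n11.ok = 18  [B.lab + c.wid - 6]
28. n14.lim = true  [terminal]
29. n15.cnt = 9  [(if E.acc then B.ok else B.idx) - 7]
30. n16.wid = -3  [terminal]
31. n17.lim = true  [terminal]
32. n15.mk = "yx"  ["yx"]
33. n15.idx = true  [c.wid > -4]
34. n10.sig = 12  [B.idx * -2 + 44]
35. n9.fin = "mqn"  ["m" ++ D.idx]
36. n9.hot = -5  [-5]
37. n0.mk = "vmqn"  ["v" ++ D.fin]
38. n0.idx = false  [D.hot == C.mk]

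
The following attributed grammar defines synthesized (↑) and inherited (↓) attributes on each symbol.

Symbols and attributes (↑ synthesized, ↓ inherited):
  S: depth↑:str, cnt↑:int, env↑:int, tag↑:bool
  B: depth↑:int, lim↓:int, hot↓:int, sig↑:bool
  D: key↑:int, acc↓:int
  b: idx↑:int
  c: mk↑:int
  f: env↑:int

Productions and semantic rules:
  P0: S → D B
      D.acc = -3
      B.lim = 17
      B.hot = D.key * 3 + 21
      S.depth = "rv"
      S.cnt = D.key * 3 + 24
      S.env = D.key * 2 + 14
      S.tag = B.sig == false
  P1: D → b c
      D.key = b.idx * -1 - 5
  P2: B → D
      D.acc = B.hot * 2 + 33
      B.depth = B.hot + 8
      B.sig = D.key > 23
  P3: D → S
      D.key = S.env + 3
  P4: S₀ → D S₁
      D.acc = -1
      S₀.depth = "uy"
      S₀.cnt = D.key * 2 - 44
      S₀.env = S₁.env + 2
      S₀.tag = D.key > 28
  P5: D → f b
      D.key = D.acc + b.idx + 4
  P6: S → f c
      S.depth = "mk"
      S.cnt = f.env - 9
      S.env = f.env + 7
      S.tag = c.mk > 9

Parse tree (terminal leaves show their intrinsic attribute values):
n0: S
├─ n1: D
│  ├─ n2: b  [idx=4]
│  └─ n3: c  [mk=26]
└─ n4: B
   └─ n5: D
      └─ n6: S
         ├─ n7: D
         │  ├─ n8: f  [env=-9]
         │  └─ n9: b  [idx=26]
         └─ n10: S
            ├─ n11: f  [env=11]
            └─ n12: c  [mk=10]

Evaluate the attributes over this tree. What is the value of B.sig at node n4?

false

1. n1.acc = -3  [-3]
2. n2.idx = 4  [terminal]
3. n3.mk = 26  [terminal]
4. n1.key = -9  [b.idx * -1 - 5]
5. n4.lim = 17  [17]
6. n4.hot = -6  [D.key * 3 + 21]
7. n5.acc = 21  [B.hot * 2 + 33]
8. n7.acc = -1  [-1]
9. n8.env = -9  [terminal]
10. n9.idx = 26  [terminal]
11. n7.key = 29  [D.acc + b.idx + 4]
12. n11.env = 11  [terminal]
13. n12.mk = 10  [terminal]
14. n10.depth = "mk"  ["mk"]
15. n10.cnt = 2  [f.env - 9]
16. n10.env = 18  [f.env + 7]
17. n10.tag = true  [c.mk > 9]
18. n6.depth = "uy"  ["uy"]
19. n6.cnt = 14  [D.key * 2 - 44]
20. n6.env = 20  [S₁.env + 2]
21. n6.tag = true  [D.key > 28]
22. n5.key = 23  [S.env + 3]
23. n4.depth = 2  [B.hot + 8]
24. n4.sig = false  [D.key > 23]
25. n0.depth = "rv"  ["rv"]
26. n0.cnt = -3  [D.key * 3 + 24]
27. n0.env = -4  [D.key * 2 + 14]
28. n0.tag = true  [B.sig == false]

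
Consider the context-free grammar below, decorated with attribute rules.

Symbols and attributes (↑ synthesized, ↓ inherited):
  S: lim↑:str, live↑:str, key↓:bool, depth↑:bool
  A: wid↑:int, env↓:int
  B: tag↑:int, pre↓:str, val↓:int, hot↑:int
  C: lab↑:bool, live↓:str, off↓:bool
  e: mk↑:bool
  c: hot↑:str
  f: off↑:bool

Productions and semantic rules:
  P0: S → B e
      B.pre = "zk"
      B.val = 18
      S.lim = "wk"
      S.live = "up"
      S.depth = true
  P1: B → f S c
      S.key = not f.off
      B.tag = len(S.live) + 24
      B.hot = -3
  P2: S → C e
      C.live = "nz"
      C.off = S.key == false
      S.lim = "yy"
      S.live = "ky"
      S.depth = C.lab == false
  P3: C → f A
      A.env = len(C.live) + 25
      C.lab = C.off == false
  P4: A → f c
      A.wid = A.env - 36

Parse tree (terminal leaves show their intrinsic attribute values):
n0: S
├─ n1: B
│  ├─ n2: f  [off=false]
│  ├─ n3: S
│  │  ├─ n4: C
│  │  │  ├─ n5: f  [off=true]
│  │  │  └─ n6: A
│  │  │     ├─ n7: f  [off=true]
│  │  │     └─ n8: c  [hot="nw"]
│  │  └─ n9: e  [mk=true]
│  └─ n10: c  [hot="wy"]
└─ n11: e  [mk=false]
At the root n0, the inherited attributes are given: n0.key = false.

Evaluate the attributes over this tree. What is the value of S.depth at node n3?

false

1. n0.key = false  [given at root]
2. n1.pre = "zk"  ["zk"]
3. n1.val = 18  [18]
4. n2.off = false  [terminal]
5. n3.key = true  [not f.off]
6. n4.live = "nz"  ["nz"]
7. n4.off = false  [S.key == false]
8. n5.off = true  [terminal]
9. n6.env = 27  [len(C.live) + 25]
10. n7.off = true  [terminal]
11. n8.hot = "nw"  [terminal]
12. n6.wid = -9  [A.env - 36]
13. n4.lab = true  [C.off == false]
14. n9.mk = true  [terminal]
15. n3.lim = "yy"  ["yy"]
16. n3.live = "ky"  ["ky"]
17. n3.depth = false  [C.lab == false]
18. n10.hot = "wy"  [terminal]
19. n1.tag = 26  [len(S.live) + 24]
20. n1.hot = -3  [-3]
21. n11.mk = false  [terminal]
22. n0.lim = "wk"  ["wk"]
23. n0.live = "up"  ["up"]
24. n0.depth = true  [true]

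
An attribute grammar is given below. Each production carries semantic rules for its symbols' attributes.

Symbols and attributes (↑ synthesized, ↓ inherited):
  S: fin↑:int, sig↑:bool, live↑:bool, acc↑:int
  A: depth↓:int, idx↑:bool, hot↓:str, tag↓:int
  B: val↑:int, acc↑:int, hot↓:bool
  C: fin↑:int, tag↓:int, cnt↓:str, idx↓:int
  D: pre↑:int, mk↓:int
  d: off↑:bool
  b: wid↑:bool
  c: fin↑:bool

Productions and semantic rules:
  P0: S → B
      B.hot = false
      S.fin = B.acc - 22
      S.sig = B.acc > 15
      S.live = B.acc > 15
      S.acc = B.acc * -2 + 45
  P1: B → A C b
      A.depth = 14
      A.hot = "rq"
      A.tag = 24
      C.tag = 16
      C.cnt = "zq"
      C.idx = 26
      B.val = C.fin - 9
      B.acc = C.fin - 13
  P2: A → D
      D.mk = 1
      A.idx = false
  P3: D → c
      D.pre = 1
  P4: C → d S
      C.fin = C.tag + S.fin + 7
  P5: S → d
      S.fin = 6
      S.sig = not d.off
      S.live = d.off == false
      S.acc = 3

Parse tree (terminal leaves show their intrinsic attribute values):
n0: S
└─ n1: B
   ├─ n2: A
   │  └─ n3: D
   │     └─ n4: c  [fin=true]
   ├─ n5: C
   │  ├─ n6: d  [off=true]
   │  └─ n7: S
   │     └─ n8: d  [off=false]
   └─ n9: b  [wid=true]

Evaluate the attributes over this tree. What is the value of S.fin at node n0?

1. n1.hot = false  [false]
2. n2.depth = 14  [14]
3. n2.hot = "rq"  ["rq"]
4. n2.tag = 24  [24]
5. n3.mk = 1  [1]
6. n4.fin = true  [terminal]
7. n3.pre = 1  [1]
8. n2.idx = false  [false]
9. n5.tag = 16  [16]
10. n5.cnt = "zq"  ["zq"]
11. n5.idx = 26  [26]
12. n6.off = true  [terminal]
13. n8.off = false  [terminal]
14. n7.fin = 6  [6]
15. n7.sig = true  [not d.off]
16. n7.live = true  [d.off == false]
17. n7.acc = 3  [3]
18. n5.fin = 29  [C.tag + S.fin + 7]
19. n9.wid = true  [terminal]
20. n1.val = 20  [C.fin - 9]
21. n1.acc = 16  [C.fin - 13]
22. n0.fin = -6  [B.acc - 22]
23. n0.sig = true  [B.acc > 15]
24. n0.live = true  [B.acc > 15]
25. n0.acc = 13  [B.acc * -2 + 45]

-6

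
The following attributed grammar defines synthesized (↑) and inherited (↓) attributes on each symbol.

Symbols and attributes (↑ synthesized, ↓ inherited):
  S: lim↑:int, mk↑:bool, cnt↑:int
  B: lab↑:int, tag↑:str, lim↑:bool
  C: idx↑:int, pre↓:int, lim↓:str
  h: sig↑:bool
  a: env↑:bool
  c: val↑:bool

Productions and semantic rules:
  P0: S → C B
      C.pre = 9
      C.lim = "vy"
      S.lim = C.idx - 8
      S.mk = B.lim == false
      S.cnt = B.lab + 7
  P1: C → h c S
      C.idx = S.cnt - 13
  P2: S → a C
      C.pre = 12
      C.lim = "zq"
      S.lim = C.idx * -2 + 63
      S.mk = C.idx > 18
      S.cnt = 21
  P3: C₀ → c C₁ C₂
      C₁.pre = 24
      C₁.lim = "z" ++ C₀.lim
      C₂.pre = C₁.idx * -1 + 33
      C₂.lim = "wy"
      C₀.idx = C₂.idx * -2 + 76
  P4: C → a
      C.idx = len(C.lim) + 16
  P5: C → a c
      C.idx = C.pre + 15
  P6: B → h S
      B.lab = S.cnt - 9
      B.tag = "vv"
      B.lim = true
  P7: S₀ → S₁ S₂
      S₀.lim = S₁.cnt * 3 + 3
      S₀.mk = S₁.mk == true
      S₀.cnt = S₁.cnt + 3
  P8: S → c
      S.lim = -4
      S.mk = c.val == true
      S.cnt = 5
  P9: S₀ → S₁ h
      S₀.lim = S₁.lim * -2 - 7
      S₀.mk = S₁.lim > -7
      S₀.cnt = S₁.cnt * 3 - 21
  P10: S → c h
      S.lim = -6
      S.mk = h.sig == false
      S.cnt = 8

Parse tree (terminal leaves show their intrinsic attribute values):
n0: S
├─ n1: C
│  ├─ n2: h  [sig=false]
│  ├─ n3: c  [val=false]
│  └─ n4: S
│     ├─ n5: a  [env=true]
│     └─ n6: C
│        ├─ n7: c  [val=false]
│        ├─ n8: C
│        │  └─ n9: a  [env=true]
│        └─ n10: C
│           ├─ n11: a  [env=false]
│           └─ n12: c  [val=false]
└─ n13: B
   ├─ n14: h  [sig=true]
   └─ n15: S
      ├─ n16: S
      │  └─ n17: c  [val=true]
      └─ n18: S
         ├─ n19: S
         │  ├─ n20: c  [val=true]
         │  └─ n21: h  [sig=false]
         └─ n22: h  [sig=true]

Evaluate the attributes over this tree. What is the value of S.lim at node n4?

27

1. n1.pre = 9  [9]
2. n1.lim = "vy"  ["vy"]
3. n2.sig = false  [terminal]
4. n3.val = false  [terminal]
5. n5.env = true  [terminal]
6. n6.pre = 12  [12]
7. n6.lim = "zq"  ["zq"]
8. n7.val = false  [terminal]
9. n8.pre = 24  [24]
10. n8.lim = "zzq"  ["z" ++ C₀.lim]
11. n9.env = true  [terminal]
12. n8.idx = 19  [len(C.lim) + 16]
13. n10.pre = 14  [C₁.idx * -1 + 33]
14. n10.lim = "wy"  ["wy"]
15. n11.env = false  [terminal]
16. n12.val = false  [terminal]
17. n10.idx = 29  [C.pre + 15]
18. n6.idx = 18  [C₂.idx * -2 + 76]
19. n4.lim = 27  [C.idx * -2 + 63]
20. n4.mk = false  [C.idx > 18]
21. n4.cnt = 21  [21]
22. n1.idx = 8  [S.cnt - 13]
23. n14.sig = true  [terminal]
24. n17.val = true  [terminal]
25. n16.lim = -4  [-4]
26. n16.mk = true  [c.val == true]
27. n16.cnt = 5  [5]
28. n20.val = true  [terminal]
29. n21.sig = false  [terminal]
30. n19.lim = -6  [-6]
31. n19.mk = true  [h.sig == false]
32. n19.cnt = 8  [8]
33. n22.sig = true  [terminal]
34. n18.lim = 5  [S₁.lim * -2 - 7]
35. n18.mk = true  [S₁.lim > -7]
36. n18.cnt = 3  [S₁.cnt * 3 - 21]
37. n15.lim = 18  [S₁.cnt * 3 + 3]
38. n15.mk = true  [S₁.mk == true]
39. n15.cnt = 8  [S₁.cnt + 3]
40. n13.lab = -1  [S.cnt - 9]
41. n13.tag = "vv"  ["vv"]
42. n13.lim = true  [true]
43. n0.lim = 0  [C.idx - 8]
44. n0.mk = false  [B.lim == false]
45. n0.cnt = 6  [B.lab + 7]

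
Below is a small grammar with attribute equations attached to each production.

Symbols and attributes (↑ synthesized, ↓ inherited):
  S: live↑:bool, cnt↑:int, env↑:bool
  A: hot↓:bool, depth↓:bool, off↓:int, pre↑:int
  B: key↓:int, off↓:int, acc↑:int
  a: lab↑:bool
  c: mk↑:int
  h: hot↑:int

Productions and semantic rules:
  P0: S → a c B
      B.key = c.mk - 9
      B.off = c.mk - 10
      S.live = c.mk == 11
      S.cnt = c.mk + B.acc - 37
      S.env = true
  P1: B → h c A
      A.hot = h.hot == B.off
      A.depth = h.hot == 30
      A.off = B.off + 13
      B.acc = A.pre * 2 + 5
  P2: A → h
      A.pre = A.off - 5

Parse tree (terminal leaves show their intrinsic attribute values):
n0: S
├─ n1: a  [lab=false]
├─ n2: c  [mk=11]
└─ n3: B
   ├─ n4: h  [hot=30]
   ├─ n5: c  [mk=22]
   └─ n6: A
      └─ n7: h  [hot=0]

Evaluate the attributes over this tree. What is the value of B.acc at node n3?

23

1. n1.lab = false  [terminal]
2. n2.mk = 11  [terminal]
3. n3.key = 2  [c.mk - 9]
4. n3.off = 1  [c.mk - 10]
5. n4.hot = 30  [terminal]
6. n5.mk = 22  [terminal]
7. n6.hot = false  [h.hot == B.off]
8. n6.depth = true  [h.hot == 30]
9. n6.off = 14  [B.off + 13]
10. n7.hot = 0  [terminal]
11. n6.pre = 9  [A.off - 5]
12. n3.acc = 23  [A.pre * 2 + 5]
13. n0.live = true  [c.mk == 11]
14. n0.cnt = -3  [c.mk + B.acc - 37]
15. n0.env = true  [true]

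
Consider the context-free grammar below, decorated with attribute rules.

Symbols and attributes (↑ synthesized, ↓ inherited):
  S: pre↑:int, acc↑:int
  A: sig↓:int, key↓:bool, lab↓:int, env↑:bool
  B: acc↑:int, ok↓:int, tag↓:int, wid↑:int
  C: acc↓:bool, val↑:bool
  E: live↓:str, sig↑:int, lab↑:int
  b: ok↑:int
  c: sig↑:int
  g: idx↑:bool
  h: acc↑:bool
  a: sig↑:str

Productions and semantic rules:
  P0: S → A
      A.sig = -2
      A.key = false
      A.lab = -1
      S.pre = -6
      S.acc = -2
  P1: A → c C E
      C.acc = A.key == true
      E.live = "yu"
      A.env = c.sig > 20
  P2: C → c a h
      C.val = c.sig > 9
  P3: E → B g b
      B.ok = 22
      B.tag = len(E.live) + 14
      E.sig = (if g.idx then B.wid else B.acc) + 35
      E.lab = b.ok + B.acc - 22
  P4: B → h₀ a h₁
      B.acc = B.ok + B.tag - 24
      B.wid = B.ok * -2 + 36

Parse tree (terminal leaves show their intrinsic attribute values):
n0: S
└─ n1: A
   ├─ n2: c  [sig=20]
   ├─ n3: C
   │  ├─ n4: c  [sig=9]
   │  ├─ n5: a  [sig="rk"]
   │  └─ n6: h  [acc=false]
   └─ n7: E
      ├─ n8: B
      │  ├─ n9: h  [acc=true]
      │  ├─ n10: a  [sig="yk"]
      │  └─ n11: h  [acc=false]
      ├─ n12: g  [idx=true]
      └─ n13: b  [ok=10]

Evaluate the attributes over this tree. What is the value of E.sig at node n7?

27

1. n1.sig = -2  [-2]
2. n1.key = false  [false]
3. n1.lab = -1  [-1]
4. n2.sig = 20  [terminal]
5. n3.acc = false  [A.key == true]
6. n4.sig = 9  [terminal]
7. n5.sig = "rk"  [terminal]
8. n6.acc = false  [terminal]
9. n3.val = false  [c.sig > 9]
10. n7.live = "yu"  ["yu"]
11. n8.ok = 22  [22]
12. n8.tag = 16  [len(E.live) + 14]
13. n9.acc = true  [terminal]
14. n10.sig = "yk"  [terminal]
15. n11.acc = false  [terminal]
16. n8.acc = 14  [B.ok + B.tag - 24]
17. n8.wid = -8  [B.ok * -2 + 36]
18. n12.idx = true  [terminal]
19. n13.ok = 10  [terminal]
20. n7.sig = 27  [(if g.idx then B.wid else B.acc) + 35]
21. n7.lab = 2  [b.ok + B.acc - 22]
22. n1.env = false  [c.sig > 20]
23. n0.pre = -6  [-6]
24. n0.acc = -2  [-2]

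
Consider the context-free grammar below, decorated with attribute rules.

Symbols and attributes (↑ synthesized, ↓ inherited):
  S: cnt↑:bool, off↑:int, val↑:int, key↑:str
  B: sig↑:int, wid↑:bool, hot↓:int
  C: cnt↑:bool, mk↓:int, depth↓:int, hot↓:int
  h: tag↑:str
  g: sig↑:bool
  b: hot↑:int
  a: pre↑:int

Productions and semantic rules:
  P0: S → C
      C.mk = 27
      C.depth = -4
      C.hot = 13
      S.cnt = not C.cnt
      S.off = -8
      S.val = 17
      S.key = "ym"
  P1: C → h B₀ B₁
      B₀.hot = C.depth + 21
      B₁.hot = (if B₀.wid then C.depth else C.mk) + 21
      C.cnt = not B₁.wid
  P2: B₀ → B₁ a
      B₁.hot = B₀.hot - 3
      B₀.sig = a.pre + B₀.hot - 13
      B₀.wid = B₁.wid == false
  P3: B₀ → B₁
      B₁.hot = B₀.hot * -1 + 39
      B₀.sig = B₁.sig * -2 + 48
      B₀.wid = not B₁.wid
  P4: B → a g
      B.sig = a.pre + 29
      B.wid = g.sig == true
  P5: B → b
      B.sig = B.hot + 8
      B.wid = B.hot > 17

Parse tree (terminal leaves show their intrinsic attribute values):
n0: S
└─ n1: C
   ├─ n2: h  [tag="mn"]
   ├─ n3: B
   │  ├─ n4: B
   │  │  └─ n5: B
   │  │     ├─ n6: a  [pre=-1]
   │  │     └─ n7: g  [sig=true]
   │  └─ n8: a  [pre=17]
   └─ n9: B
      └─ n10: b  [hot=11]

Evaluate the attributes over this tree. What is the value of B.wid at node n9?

1. n1.mk = 27  [27]
2. n1.depth = -4  [-4]
3. n1.hot = 13  [13]
4. n2.tag = "mn"  [terminal]
5. n3.hot = 17  [C.depth + 21]
6. n4.hot = 14  [B₀.hot - 3]
7. n5.hot = 25  [B₀.hot * -1 + 39]
8. n6.pre = -1  [terminal]
9. n7.sig = true  [terminal]
10. n5.sig = 28  [a.pre + 29]
11. n5.wid = true  [g.sig == true]
12. n4.sig = -8  [B₁.sig * -2 + 48]
13. n4.wid = false  [not B₁.wid]
14. n8.pre = 17  [terminal]
15. n3.sig = 21  [a.pre + B₀.hot - 13]
16. n3.wid = true  [B₁.wid == false]
17. n9.hot = 17  [(if B₀.wid then C.depth else C.mk) + 21]
18. n10.hot = 11  [terminal]
19. n9.sig = 25  [B.hot + 8]
20. n9.wid = false  [B.hot > 17]
21. n1.cnt = true  [not B₁.wid]
22. n0.cnt = false  [not C.cnt]
23. n0.off = -8  [-8]
24. n0.val = 17  [17]
25. n0.key = "ym"  ["ym"]

false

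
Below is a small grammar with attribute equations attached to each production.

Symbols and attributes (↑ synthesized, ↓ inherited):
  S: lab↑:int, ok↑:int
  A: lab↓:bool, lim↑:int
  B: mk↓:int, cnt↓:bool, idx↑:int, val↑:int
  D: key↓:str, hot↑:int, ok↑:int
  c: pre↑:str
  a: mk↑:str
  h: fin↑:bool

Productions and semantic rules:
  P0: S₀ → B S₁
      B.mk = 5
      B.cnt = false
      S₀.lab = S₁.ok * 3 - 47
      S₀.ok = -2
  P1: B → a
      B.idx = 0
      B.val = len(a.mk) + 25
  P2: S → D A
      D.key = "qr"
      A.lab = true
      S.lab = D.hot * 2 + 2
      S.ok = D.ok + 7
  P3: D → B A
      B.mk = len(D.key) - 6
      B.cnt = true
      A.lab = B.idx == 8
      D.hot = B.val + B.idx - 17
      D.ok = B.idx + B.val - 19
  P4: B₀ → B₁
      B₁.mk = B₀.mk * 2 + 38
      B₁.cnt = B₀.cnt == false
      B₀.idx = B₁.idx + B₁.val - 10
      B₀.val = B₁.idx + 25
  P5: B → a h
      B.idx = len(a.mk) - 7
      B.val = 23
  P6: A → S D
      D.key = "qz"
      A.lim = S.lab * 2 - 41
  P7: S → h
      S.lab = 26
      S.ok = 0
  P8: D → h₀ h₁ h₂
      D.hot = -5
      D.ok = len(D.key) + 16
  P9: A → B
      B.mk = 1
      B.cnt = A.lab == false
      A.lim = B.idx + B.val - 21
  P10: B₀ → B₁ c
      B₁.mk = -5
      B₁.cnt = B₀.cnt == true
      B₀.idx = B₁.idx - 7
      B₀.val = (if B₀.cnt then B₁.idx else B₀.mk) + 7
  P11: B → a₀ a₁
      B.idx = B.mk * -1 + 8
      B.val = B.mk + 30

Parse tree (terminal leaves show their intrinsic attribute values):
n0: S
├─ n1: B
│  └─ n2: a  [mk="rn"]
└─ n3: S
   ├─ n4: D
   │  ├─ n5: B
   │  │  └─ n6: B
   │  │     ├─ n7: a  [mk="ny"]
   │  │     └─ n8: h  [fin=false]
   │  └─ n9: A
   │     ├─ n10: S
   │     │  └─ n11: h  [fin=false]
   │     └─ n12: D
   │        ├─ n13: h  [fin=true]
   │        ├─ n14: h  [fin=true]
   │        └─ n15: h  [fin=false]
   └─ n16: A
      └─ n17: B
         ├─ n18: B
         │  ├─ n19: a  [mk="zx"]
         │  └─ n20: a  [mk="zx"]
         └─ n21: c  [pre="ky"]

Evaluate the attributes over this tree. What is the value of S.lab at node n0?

1. n1.mk = 5  [5]
2. n1.cnt = false  [false]
3. n2.mk = "rn"  [terminal]
4. n1.idx = 0  [0]
5. n1.val = 27  [len(a.mk) + 25]
6. n4.key = "qr"  ["qr"]
7. n5.mk = -4  [len(D.key) - 6]
8. n5.cnt = true  [true]
9. n6.mk = 30  [B₀.mk * 2 + 38]
10. n6.cnt = false  [B₀.cnt == false]
11. n7.mk = "ny"  [terminal]
12. n8.fin = false  [terminal]
13. n6.idx = -5  [len(a.mk) - 7]
14. n6.val = 23  [23]
15. n5.idx = 8  [B₁.idx + B₁.val - 10]
16. n5.val = 20  [B₁.idx + 25]
17. n9.lab = true  [B.idx == 8]
18. n11.fin = false  [terminal]
19. n10.lab = 26  [26]
20. n10.ok = 0  [0]
21. n12.key = "qz"  ["qz"]
22. n13.fin = true  [terminal]
23. n14.fin = true  [terminal]
24. n15.fin = false  [terminal]
25. n12.hot = -5  [-5]
26. n12.ok = 18  [len(D.key) + 16]
27. n9.lim = 11  [S.lab * 2 - 41]
28. n4.hot = 11  [B.val + B.idx - 17]
29. n4.ok = 9  [B.idx + B.val - 19]
30. n16.lab = true  [true]
31. n17.mk = 1  [1]
32. n17.cnt = false  [A.lab == false]
33. n18.mk = -5  [-5]
34. n18.cnt = false  [B₀.cnt == true]
35. n19.mk = "zx"  [terminal]
36. n20.mk = "zx"  [terminal]
37. n18.idx = 13  [B.mk * -1 + 8]
38. n18.val = 25  [B.mk + 30]
39. n21.pre = "ky"  [terminal]
40. n17.idx = 6  [B₁.idx - 7]
41. n17.val = 8  [(if B₀.cnt then B₁.idx else B₀.mk) + 7]
42. n16.lim = -7  [B.idx + B.val - 21]
43. n3.lab = 24  [D.hot * 2 + 2]
44. n3.ok = 16  [D.ok + 7]
45. n0.lab = 1  [S₁.ok * 3 - 47]
46. n0.ok = -2  [-2]

1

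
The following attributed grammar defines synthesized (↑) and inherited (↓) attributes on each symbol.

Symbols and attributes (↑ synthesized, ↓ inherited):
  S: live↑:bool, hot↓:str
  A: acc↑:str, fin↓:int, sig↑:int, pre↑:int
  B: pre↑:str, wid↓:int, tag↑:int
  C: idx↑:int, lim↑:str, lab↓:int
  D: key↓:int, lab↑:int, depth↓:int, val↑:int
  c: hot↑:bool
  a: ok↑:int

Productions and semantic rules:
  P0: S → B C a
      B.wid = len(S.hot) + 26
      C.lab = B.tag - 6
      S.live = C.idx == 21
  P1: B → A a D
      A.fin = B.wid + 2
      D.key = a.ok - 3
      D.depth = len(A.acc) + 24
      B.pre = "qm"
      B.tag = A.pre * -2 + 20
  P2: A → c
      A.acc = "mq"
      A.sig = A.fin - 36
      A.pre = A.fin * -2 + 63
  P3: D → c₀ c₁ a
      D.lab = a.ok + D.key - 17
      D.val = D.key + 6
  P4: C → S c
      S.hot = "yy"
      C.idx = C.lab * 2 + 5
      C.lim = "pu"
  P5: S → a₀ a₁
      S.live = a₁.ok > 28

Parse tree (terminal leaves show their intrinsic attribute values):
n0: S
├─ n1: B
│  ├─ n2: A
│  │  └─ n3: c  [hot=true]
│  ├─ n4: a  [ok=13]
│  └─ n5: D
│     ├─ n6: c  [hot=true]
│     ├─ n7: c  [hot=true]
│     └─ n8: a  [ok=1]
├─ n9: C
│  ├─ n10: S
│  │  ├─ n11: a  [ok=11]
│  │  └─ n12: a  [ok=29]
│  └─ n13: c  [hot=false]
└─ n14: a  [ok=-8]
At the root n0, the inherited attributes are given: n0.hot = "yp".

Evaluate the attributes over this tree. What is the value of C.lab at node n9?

8

1. n0.hot = "yp"  [given at root]
2. n1.wid = 28  [len(S.hot) + 26]
3. n2.fin = 30  [B.wid + 2]
4. n3.hot = true  [terminal]
5. n2.acc = "mq"  ["mq"]
6. n2.sig = -6  [A.fin - 36]
7. n2.pre = 3  [A.fin * -2 + 63]
8. n4.ok = 13  [terminal]
9. n5.key = 10  [a.ok - 3]
10. n5.depth = 26  [len(A.acc) + 24]
11. n6.hot = true  [terminal]
12. n7.hot = true  [terminal]
13. n8.ok = 1  [terminal]
14. n5.lab = -6  [a.ok + D.key - 17]
15. n5.val = 16  [D.key + 6]
16. n1.pre = "qm"  ["qm"]
17. n1.tag = 14  [A.pre * -2 + 20]
18. n9.lab = 8  [B.tag - 6]
19. n10.hot = "yy"  ["yy"]
20. n11.ok = 11  [terminal]
21. n12.ok = 29  [terminal]
22. n10.live = true  [a₁.ok > 28]
23. n13.hot = false  [terminal]
24. n9.idx = 21  [C.lab * 2 + 5]
25. n9.lim = "pu"  ["pu"]
26. n14.ok = -8  [terminal]
27. n0.live = true  [C.idx == 21]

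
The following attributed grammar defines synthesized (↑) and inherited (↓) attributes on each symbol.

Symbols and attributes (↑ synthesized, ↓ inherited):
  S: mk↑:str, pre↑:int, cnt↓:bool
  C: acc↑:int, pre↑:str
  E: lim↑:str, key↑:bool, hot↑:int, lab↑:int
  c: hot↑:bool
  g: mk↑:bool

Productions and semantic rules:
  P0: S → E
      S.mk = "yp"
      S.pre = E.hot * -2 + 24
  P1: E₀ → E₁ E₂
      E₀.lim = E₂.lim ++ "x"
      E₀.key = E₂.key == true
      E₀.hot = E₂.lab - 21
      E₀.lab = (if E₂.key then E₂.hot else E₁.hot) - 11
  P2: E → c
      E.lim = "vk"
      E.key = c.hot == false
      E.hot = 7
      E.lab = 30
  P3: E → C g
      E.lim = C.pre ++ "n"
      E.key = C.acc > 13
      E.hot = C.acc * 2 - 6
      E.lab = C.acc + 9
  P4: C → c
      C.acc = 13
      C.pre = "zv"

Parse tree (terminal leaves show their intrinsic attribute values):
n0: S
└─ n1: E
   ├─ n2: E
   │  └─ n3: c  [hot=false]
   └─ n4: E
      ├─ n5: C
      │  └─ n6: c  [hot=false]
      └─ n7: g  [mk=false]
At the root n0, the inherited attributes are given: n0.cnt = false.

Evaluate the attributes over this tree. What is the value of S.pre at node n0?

22

1. n0.cnt = false  [given at root]
2. n3.hot = false  [terminal]
3. n2.lim = "vk"  ["vk"]
4. n2.key = true  [c.hot == false]
5. n2.hot = 7  [7]
6. n2.lab = 30  [30]
7. n6.hot = false  [terminal]
8. n5.acc = 13  [13]
9. n5.pre = "zv"  ["zv"]
10. n7.mk = false  [terminal]
11. n4.lim = "zvn"  [C.pre ++ "n"]
12. n4.key = false  [C.acc > 13]
13. n4.hot = 20  [C.acc * 2 - 6]
14. n4.lab = 22  [C.acc + 9]
15. n1.lim = "zvnx"  [E₂.lim ++ "x"]
16. n1.key = false  [E₂.key == true]
17. n1.hot = 1  [E₂.lab - 21]
18. n1.lab = -4  [(if E₂.key then E₂.hot else E₁.hot) - 11]
19. n0.mk = "yp"  ["yp"]
20. n0.pre = 22  [E.hot * -2 + 24]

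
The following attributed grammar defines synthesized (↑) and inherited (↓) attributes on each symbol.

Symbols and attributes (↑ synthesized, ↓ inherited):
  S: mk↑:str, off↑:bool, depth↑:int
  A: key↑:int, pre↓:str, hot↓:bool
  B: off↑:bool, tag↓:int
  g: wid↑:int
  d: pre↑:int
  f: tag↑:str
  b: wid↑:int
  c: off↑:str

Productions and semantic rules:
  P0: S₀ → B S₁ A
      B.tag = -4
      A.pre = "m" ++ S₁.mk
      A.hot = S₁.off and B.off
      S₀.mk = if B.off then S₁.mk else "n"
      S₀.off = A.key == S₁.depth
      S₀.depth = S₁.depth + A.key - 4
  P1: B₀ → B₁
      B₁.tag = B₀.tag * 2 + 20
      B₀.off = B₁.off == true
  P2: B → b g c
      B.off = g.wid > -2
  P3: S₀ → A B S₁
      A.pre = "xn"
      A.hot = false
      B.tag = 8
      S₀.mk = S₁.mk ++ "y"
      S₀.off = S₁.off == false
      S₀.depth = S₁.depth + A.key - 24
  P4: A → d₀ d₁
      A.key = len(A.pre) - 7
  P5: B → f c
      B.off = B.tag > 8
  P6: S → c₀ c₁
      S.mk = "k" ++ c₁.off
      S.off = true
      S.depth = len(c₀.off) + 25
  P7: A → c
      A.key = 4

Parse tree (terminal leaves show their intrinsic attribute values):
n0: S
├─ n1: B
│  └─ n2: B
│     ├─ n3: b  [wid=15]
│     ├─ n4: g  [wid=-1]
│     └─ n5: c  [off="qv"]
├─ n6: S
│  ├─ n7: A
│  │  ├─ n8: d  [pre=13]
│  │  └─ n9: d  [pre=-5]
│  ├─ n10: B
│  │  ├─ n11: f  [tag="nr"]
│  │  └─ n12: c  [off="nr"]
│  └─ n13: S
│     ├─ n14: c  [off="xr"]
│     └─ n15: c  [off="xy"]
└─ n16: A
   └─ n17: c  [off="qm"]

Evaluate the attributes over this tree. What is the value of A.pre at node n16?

1. n1.tag = -4  [-4]
2. n2.tag = 12  [B₀.tag * 2 + 20]
3. n3.wid = 15  [terminal]
4. n4.wid = -1  [terminal]
5. n5.off = "qv"  [terminal]
6. n2.off = true  [g.wid > -2]
7. n1.off = true  [B₁.off == true]
8. n7.pre = "xn"  ["xn"]
9. n7.hot = false  [false]
10. n8.pre = 13  [terminal]
11. n9.pre = -5  [terminal]
12. n7.key = -5  [len(A.pre) - 7]
13. n10.tag = 8  [8]
14. n11.tag = "nr"  [terminal]
15. n12.off = "nr"  [terminal]
16. n10.off = false  [B.tag > 8]
17. n14.off = "xr"  [terminal]
18. n15.off = "xy"  [terminal]
19. n13.mk = "kxy"  ["k" ++ c₁.off]
20. n13.off = true  [true]
21. n13.depth = 27  [len(c₀.off) + 25]
22. n6.mk = "kxyy"  [S₁.mk ++ "y"]
23. n6.off = false  [S₁.off == false]
24. n6.depth = -2  [S₁.depth + A.key - 24]
25. n16.pre = "mkxyy"  ["m" ++ S₁.mk]
26. n16.hot = false  [S₁.off and B.off]
27. n17.off = "qm"  [terminal]
28. n16.key = 4  [4]
29. n0.mk = "kxyy"  [if B.off then S₁.mk else "n"]
30. n0.off = false  [A.key == S₁.depth]
31. n0.depth = -2  [S₁.depth + A.key - 4]

"mkxyy"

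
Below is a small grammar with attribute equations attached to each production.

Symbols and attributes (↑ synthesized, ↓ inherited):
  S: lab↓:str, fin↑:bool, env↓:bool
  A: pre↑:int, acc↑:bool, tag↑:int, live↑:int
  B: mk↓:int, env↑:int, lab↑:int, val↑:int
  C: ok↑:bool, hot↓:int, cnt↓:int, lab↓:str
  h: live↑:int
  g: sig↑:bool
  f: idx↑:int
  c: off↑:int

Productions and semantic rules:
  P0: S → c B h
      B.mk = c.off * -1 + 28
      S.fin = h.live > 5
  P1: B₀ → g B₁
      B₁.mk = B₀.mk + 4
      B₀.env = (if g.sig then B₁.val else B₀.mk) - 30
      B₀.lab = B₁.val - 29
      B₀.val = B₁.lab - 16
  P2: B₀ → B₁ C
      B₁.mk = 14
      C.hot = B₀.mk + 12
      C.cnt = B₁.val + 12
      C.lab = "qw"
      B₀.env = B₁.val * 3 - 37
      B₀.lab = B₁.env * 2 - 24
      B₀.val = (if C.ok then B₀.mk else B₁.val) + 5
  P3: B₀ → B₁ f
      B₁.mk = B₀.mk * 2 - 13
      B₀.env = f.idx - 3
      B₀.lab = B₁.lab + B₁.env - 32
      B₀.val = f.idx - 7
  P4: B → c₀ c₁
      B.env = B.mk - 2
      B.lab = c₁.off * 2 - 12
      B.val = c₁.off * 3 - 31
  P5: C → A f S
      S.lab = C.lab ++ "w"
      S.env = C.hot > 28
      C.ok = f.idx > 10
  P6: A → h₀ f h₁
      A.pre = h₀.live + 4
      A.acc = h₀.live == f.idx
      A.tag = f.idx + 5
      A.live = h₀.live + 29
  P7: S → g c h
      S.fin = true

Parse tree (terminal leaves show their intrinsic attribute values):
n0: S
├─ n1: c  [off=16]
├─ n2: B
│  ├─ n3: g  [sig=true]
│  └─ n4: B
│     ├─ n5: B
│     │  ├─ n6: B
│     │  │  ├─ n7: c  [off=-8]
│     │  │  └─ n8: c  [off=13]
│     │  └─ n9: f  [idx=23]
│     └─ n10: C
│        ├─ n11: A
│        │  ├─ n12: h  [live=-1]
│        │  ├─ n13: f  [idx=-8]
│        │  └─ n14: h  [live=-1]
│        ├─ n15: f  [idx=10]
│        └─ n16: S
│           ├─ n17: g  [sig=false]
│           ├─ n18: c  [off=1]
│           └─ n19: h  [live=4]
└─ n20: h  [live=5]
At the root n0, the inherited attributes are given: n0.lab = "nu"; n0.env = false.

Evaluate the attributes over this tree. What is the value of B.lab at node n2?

-8

1. n0.lab = "nu"  [given at root]
2. n0.env = false  [given at root]
3. n1.off = 16  [terminal]
4. n2.mk = 12  [c.off * -1 + 28]
5. n3.sig = true  [terminal]
6. n4.mk = 16  [B₀.mk + 4]
7. n5.mk = 14  [14]
8. n6.mk = 15  [B₀.mk * 2 - 13]
9. n7.off = -8  [terminal]
10. n8.off = 13  [terminal]
11. n6.env = 13  [B.mk - 2]
12. n6.lab = 14  [c₁.off * 2 - 12]
13. n6.val = 8  [c₁.off * 3 - 31]
14. n9.idx = 23  [terminal]
15. n5.env = 20  [f.idx - 3]
16. n5.lab = -5  [B₁.lab + B₁.env - 32]
17. n5.val = 16  [f.idx - 7]
18. n10.hot = 28  [B₀.mk + 12]
19. n10.cnt = 28  [B₁.val + 12]
20. n10.lab = "qw"  ["qw"]
21. n12.live = -1  [terminal]
22. n13.idx = -8  [terminal]
23. n14.live = -1  [terminal]
24. n11.pre = 3  [h₀.live + 4]
25. n11.acc = false  [h₀.live == f.idx]
26. n11.tag = -3  [f.idx + 5]
27. n11.live = 28  [h₀.live + 29]
28. n15.idx = 10  [terminal]
29. n16.lab = "qww"  [C.lab ++ "w"]
30. n16.env = false  [C.hot > 28]
31. n17.sig = false  [terminal]
32. n18.off = 1  [terminal]
33. n19.live = 4  [terminal]
34. n16.fin = true  [true]
35. n10.ok = false  [f.idx > 10]
36. n4.env = 11  [B₁.val * 3 - 37]
37. n4.lab = 16  [B₁.env * 2 - 24]
38. n4.val = 21  [(if C.ok then B₀.mk else B₁.val) + 5]
39. n2.env = -9  [(if g.sig then B₁.val else B₀.mk) - 30]
40. n2.lab = -8  [B₁.val - 29]
41. n2.val = 0  [B₁.lab - 16]
42. n20.live = 5  [terminal]
43. n0.fin = false  [h.live > 5]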